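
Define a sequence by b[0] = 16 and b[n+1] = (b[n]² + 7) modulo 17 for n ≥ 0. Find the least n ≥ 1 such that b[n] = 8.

We have b[0] = 16; b[1] = 8; b[2] = 3; b[3] = 16.
Since b[3] = b[0] = 16, the sequence is periodic with period 3.
The value 8 first appears (with n ≥ 1) at b[1].

1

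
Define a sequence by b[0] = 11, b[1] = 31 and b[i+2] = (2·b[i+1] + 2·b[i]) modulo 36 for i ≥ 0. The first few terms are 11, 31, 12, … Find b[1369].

4

Computing terms: b[0] = 11, b[1] = 31, b[2] = 12, b[3] = 14, b[4] = 16, b[5] = 24, b[6] = 8, b[7] = 28, b[8] = 0, b[9] = 20, b[10] = 4, b[11] = 12, b[12] = 32, b[13] = 16, b[14] = 24.
Since (b[13], b[14]) = (b[4], b[5]) = (16, 24) (two consecutive terms determine the rest), the sequence is eventually periodic: after a pre-period of length 4 it cycles with period 9.
For i ≥ 4, b[i] depends only on (i - 4) mod 9. (1369 - 4) mod 9 = 6, so b[1369] = b[10] = 4.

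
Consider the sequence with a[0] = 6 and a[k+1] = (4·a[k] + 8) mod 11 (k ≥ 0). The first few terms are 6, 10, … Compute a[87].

a[0] = 6, a[1] = 10, a[2] = 4, a[3] = 2, a[4] = 5, a[5] = 6.
The sequence repeats with period 5.
So a[87] = a[0 + ((87-0) mod 5)] = a[2] = 4.

4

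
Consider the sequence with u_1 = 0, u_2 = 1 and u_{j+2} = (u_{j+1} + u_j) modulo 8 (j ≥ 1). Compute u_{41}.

3

We have u_1 = 0; u_2 = 1; u_3 = 1; u_4 = 2; u_5 = 3; u_6 = 5; u_7 = 0; u_8 = 5; u_9 = 5; u_{10} = 2; u_{11} = 7; u_{12} = 1; u_{13} = 0; u_{14} = 1.
The sequence repeats with period 12.
So u_{41} = u_{1 + ((41-1) mod 12)} = u_5 = 3.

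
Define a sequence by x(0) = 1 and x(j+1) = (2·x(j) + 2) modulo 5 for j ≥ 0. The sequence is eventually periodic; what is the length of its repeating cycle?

Computing terms: x(0) = 1; x(1) = 4; x(2) = 0; x(3) = 2; x(4) = 1.
Since x(4) = x(0) = 1, the sequence is periodic with period 4.

4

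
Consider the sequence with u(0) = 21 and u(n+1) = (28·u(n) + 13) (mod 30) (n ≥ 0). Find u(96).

We have u(0) = 21, u(1) = 1, u(2) = 11, u(3) = 21.
Since u(3) = u(0) = 21, the sequence is periodic with period 3.
(96 - 0) mod 3 = 0, so u(96) = u(0) = 21.

21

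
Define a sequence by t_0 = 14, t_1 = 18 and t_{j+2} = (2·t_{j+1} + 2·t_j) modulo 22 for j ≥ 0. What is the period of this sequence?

10

We have t_0 = 14, t_1 = 18, t_2 = 20, t_3 = 10, t_4 = 16, t_5 = 8, t_6 = 4, t_7 = 2, t_8 = 12, t_9 = 6, t_{10} = 14, t_{11} = 18.
Since (t_{10}, t_{11}) = (t_0, t_1) = (14, 18) (two consecutive terms determine the rest), the sequence is periodic with period 10.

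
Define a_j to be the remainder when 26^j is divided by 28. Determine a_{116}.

4

We have a_1 = 26,  a_2 = 4,  a_3 = 20,  a_4 = 16,  a_5 = 24,  a_6 = 8,  a_7 = 12,  a_8 = 4.
Since a_8 = a_2 = 4, the sequence is eventually periodic: after a pre-period of length 1 it cycles with period 6.
For j ≥ 2, a_j depends only on (j - 2) mod 6. (116 - 2) mod 6 = 0, so a_{116} = a_2 = 4.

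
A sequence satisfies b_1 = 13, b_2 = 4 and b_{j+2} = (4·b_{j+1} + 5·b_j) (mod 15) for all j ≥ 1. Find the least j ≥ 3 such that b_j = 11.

Listing terms: b_1 = 13; b_2 = 4; b_3 = 6; b_4 = 14; b_5 = 11; b_6 = 9; b_7 = 1; b_8 = 4; b_9 = 6.
Since (b_8, b_9) = (b_2, b_3) = (4, 6) (two consecutive terms determine the rest), the sequence is eventually periodic: after a pre-period of length 1 it cycles with period 6.
The value 11 first appears (with j ≥ 3) at b_5.

5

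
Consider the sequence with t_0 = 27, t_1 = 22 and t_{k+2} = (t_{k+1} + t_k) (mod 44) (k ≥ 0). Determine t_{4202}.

5

We have t_0 = 27, t_1 = 22, t_2 = 5, t_3 = 27, t_4 = 32, t_5 = 15, t_6 = 3, t_7 = 18, t_8 = 21, t_9 = 39, t_{10} = 16, t_{11} = 11, t_{12} = 27, t_{13} = 38, t_{14} = 21, t_{15} = 15, t_{16} = 36, t_{17} = 7, t_{18} = 43, t_{19} = 6, t_{20} = 5, t_{21} = 11, t_{22} = 16, t_{23} = 27, t_{24} = 43, t_{25} = 26, t_{26} = 25, t_{27} = 7, t_{28} = 32, t_{29} = 39, t_{30} = 27, t_{31} = 22.
Since (t_{30}, t_{31}) = (t_0, t_1) = (27, 22) (two consecutive terms determine the rest), the sequence is periodic with period 30.
(4202 - 0) mod 30 = 2, so t_{4202} = t_2 = 5.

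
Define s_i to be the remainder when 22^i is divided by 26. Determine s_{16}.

22

s_1 = 22, s_2 = 16, s_3 = 14, s_4 = 22.
The sequence repeats with period 3.
So s_{16} = s_{1 + ((16-1) mod 3)} = s_1 = 22.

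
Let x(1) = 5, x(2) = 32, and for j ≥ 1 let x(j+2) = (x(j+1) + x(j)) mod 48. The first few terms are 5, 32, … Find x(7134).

Computing terms: x(1) = 5,  x(2) = 32,  x(3) = 37,  x(4) = 21,  x(5) = 10,  x(6) = 31,  x(7) = 41,  x(8) = 24,  x(9) = 17,  x(10) = 41,  x(11) = 10,  x(12) = 3,  x(13) = 13,  x(14) = 16,  x(15) = 29,  x(16) = 45,  x(17) = 26,  x(18) = 23,  x(19) = 1,  x(20) = 24,  x(21) = 25,  x(22) = 1,  x(23) = 26,  x(24) = 27,  x(25) = 5,  x(26) = 32.
Since (x(25), x(26)) = (x(1), x(2)) = (5, 32) (two consecutive terms determine the rest), the sequence is periodic with period 24.
So x(7134) = x(1 + ((7134-1) mod 24)) = x(6) = 31.

31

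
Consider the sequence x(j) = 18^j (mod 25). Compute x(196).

1

Computing terms: x(0) = 1, x(1) = 18, x(2) = 24, x(3) = 7, x(4) = 1.
Since x(4) = x(0) = 1, the sequence is periodic with period 4.
(196 - 0) mod 4 = 0, so x(196) = x(0) = 1.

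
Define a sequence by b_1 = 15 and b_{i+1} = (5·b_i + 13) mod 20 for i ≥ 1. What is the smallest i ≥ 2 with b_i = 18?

4

b_1 = 15, b_2 = 8, b_3 = 13, b_4 = 18, b_5 = 3, b_6 = 8.
Since b_6 = b_2 = 8, the sequence is eventually periodic: after a pre-period of length 1 it cycles with period 4.
The value 18 first appears (with i ≥ 2) at b_4.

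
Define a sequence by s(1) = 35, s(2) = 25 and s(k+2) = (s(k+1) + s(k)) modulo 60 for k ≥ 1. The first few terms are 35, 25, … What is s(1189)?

55

s(1) = 35, s(2) = 25, s(3) = 0, s(4) = 25, s(5) = 25, s(6) = 50, s(7) = 15, s(8) = 5, s(9) = 20, s(10) = 25, s(11) = 45, s(12) = 10, s(13) = 55, s(14) = 5, s(15) = 0, s(16) = 5, s(17) = 5, s(18) = 10, s(19) = 15, s(20) = 25, s(21) = 40, s(22) = 5, s(23) = 45, s(24) = 50, s(25) = 35, s(26) = 25.
Since (s(25), s(26)) = (s(1), s(2)) = (35, 25) (two consecutive terms determine the rest), the sequence is periodic with period 24.
(1189 - 1) mod 24 = 12, so s(1189) = s(13) = 55.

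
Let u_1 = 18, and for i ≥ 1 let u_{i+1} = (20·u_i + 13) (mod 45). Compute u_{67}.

u_1 = 18; u_2 = 13; u_3 = 3; u_4 = 28; u_5 = 33; u_6 = 43; u_7 = 18.
The sequence repeats with period 6.
(67 - 1) mod 6 = 0, so u_{67} = u_1 = 18.

18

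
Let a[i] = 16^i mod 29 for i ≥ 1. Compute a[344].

Listing terms: a[1] = 16, a[2] = 24, a[3] = 7, a[4] = 25, a[5] = 23, a[6] = 20, a[7] = 1, a[8] = 16.
The sequence repeats with period 7.
(344 - 1) mod 7 = 0, so a[344] = a[1] = 16.

16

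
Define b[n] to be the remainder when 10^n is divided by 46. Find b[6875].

b[1] = 10, b[2] = 8, b[3] = 34, b[4] = 18, b[5] = 42, b[6] = 6, b[7] = 14, b[8] = 2, b[9] = 20, b[10] = 16, b[11] = 22, b[12] = 36, b[13] = 38, b[14] = 12, b[15] = 28, b[16] = 4, b[17] = 40, b[18] = 32, b[19] = 44, b[20] = 26, b[21] = 30, b[22] = 24, b[23] = 10.
The sequence repeats with period 22.
So b[6875] = b[1 + ((6875-1) mod 22)] = b[11] = 22.

22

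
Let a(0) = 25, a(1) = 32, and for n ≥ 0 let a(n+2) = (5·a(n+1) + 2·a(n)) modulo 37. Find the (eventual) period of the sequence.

Listing terms: a(0) = 25; a(1) = 32; a(2) = 25; a(3) = 4; a(4) = 33; a(5) = 25; a(6) = 6; a(7) = 6; a(8) = 5; a(9) = 0; a(10) = 10; a(11) = 13; a(12) = 11; a(13) = 7; a(14) = 20; a(15) = 3; a(16) = 18; a(17) = 22; a(18) = 35; a(19) = 34; a(20) = 18; a(21) = 10; a(22) = 12; a(23) = 6; a(24) = 17; a(25) = 23; a(26) = 1; a(27) = 14; a(28) = 35; a(29) = 18; a(30) = 12; a(31) = 22; a(32) = 23; a(33) = 11; a(34) = 27; a(35) = 9; a(36) = 25; a(37) = 32.
The sequence repeats with period 36.

36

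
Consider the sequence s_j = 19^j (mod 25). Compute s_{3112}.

11

Computing terms: s_0 = 1,  s_1 = 19,  s_2 = 11,  s_3 = 9,  s_4 = 21,  s_5 = 24,  s_6 = 6,  s_7 = 14,  s_8 = 16,  s_9 = 4,  s_{10} = 1.
The sequence repeats with period 10.
(3112 - 0) mod 10 = 2, so s_{3112} = s_2 = 11.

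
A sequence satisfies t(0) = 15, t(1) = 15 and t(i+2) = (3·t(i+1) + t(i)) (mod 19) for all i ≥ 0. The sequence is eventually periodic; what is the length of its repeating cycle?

40

We have t(0) = 15; t(1) = 15; t(2) = 3; t(3) = 5; t(4) = 18; t(5) = 2; t(6) = 5; t(7) = 17; t(8) = 18; t(9) = 14; t(10) = 3; t(11) = 4; t(12) = 15; t(13) = 11; t(14) = 10; t(15) = 3; t(16) = 0; t(17) = 3; t(18) = 9; t(19) = 11; t(20) = 4; t(21) = 4; t(22) = 16; t(23) = 14; t(24) = 1; t(25) = 17; t(26) = 14; t(27) = 2; t(28) = 1; t(29) = 5; t(30) = 16; t(31) = 15; t(32) = 4; t(33) = 8; t(34) = 9; t(35) = 16; t(36) = 0; t(37) = 16; t(38) = 10; t(39) = 8; t(40) = 15; t(41) = 15.
Since (t(40), t(41)) = (t(0), t(1)) = (15, 15) (two consecutive terms determine the rest), the sequence is periodic with period 40.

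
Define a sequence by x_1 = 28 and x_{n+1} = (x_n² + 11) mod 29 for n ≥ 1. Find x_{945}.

Computing terms: x_1 = 28; x_2 = 12; x_3 = 10; x_4 = 24; x_5 = 7; x_6 = 2; x_7 = 15; x_8 = 4; x_9 = 27; x_{10} = 15.
Since x_{10} = x_7 = 15, the sequence is eventually periodic: after a pre-period of length 6 it cycles with period 3.
For n ≥ 7, x_n depends only on (n - 7) mod 3. (945 - 7) mod 3 = 2, so x_{945} = x_9 = 27.

27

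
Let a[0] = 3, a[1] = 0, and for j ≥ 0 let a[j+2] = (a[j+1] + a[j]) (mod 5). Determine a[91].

Computing terms: a[0] = 3,  a[1] = 0,  a[2] = 3,  a[3] = 3,  a[4] = 1,  a[5] = 4,  a[6] = 0,  a[7] = 4,  a[8] = 4,  a[9] = 3,  a[10] = 2,  a[11] = 0,  a[12] = 2,  a[13] = 2,  a[14] = 4,  a[15] = 1,  a[16] = 0,  a[17] = 1,  a[18] = 1,  a[19] = 2,  a[20] = 3,  a[21] = 0.
Since (a[20], a[21]) = (a[0], a[1]) = (3, 0) (two consecutive terms determine the rest), the sequence is periodic with period 20.
(91 - 0) mod 20 = 11, so a[91] = a[11] = 0.

0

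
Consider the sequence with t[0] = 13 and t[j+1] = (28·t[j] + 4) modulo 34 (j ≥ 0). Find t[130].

6

t[0] = 13; t[1] = 28; t[2] = 6; t[3] = 2; t[4] = 26; t[5] = 18; t[6] = 32; t[7] = 16; t[8] = 10; t[9] = 12; t[10] = 0; t[11] = 4; t[12] = 14; t[13] = 22; t[14] = 8; t[15] = 24; t[16] = 30; t[17] = 28.
Since t[17] = t[1] = 28, the sequence is eventually periodic: after a pre-period of length 1 it cycles with period 16.
For j ≥ 1, t[j] depends only on (j - 1) mod 16. (130 - 1) mod 16 = 1, so t[130] = t[2] = 6.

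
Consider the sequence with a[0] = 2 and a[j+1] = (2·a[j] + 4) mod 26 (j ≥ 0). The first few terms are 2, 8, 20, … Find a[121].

8

Listing terms: a[0] = 2, a[1] = 8, a[2] = 20, a[3] = 18, a[4] = 14, a[5] = 6, a[6] = 16, a[7] = 10, a[8] = 24, a[9] = 0, a[10] = 4, a[11] = 12, a[12] = 2.
The sequence repeats with period 12.
(121 - 0) mod 12 = 1, so a[121] = a[1] = 8.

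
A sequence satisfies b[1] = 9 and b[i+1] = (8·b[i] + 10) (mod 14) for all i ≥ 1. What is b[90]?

b[1] = 9,  b[2] = 12,  b[3] = 8,  b[4] = 4,  b[5] = 0,  b[6] = 10,  b[7] = 6,  b[8] = 2,  b[9] = 12.
Since b[9] = b[2] = 12, the sequence is eventually periodic: after a pre-period of length 1 it cycles with period 7.
For i ≥ 2, b[i] depends only on (i - 2) mod 7. (90 - 2) mod 7 = 4, so b[90] = b[6] = 10.

10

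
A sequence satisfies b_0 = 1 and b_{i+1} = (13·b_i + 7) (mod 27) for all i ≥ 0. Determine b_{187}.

17

Computing terms: b_0 = 1, b_1 = 20, b_2 = 24, b_3 = 22, b_4 = 23, b_5 = 9, b_6 = 16, b_7 = 26, b_8 = 21, b_9 = 10, b_{10} = 2, b_{11} = 6, b_{12} = 4, b_{13} = 5, b_{14} = 18, b_{15} = 25, b_{16} = 8, b_{17} = 3, b_{18} = 19, b_{19} = 11, b_{20} = 15, b_{21} = 13, b_{22} = 14, b_{23} = 0, b_{24} = 7, b_{25} = 17, b_{26} = 12, b_{27} = 1.
The sequence repeats with period 27.
(187 - 0) mod 27 = 25, so b_{187} = b_{25} = 17.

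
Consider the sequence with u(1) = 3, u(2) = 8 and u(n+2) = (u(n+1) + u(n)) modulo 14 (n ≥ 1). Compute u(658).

1

We have u(1) = 3,  u(2) = 8,  u(3) = 11,  u(4) = 5,  u(5) = 2,  u(6) = 7,  u(7) = 9,  u(8) = 2,  u(9) = 11,  u(10) = 13,  u(11) = 10,  u(12) = 9,  u(13) = 5,  u(14) = 0,  u(15) = 5,  u(16) = 5,  u(17) = 10,  u(18) = 1,  u(19) = 11,  u(20) = 12,  u(21) = 9,  u(22) = 7,  u(23) = 2,  u(24) = 9,  u(25) = 11,  u(26) = 6,  u(27) = 3,  u(28) = 9,  u(29) = 12,  u(30) = 7,  u(31) = 5,  u(32) = 12,  u(33) = 3,  u(34) = 1,  u(35) = 4,  u(36) = 5,  u(37) = 9,  u(38) = 0,  u(39) = 9,  u(40) = 9,  u(41) = 4,  u(42) = 13,  u(43) = 3,  u(44) = 2,  u(45) = 5,  u(46) = 7,  u(47) = 12,  u(48) = 5,  u(49) = 3,  u(50) = 8.
The sequence repeats with period 48.
So u(658) = u(1 + ((658-1) mod 48)) = u(34) = 1.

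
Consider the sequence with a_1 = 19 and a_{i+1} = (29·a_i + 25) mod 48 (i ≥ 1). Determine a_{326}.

12

Listing terms: a_1 = 19; a_2 = 0; a_3 = 25; a_4 = 30; a_5 = 31; a_6 = 12; a_7 = 37; a_8 = 42; a_9 = 43; a_{10} = 24; a_{11} = 1; a_{12} = 6; a_{13} = 7; a_{14} = 36; a_{15} = 13; a_{16} = 18; a_{17} = 19.
Since a_{17} = a_1 = 19, the sequence is periodic with period 16.
So a_{326} = a_{1 + ((326-1) mod 16)} = a_6 = 12.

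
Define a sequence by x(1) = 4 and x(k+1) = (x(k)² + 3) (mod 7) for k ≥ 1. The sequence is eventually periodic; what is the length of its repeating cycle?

3

x(1) = 4,  x(2) = 5,  x(3) = 0,  x(4) = 3,  x(5) = 5.
Since x(5) = x(2) = 5, the sequence is eventually periodic: after a pre-period of length 1 it cycles with period 3.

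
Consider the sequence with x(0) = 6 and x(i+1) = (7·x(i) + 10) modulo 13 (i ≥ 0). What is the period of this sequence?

x(0) = 6,  x(1) = 0,  x(2) = 10,  x(3) = 2,  x(4) = 11,  x(5) = 9,  x(6) = 8,  x(7) = 1,  x(8) = 4,  x(9) = 12,  x(10) = 3,  x(11) = 5,  x(12) = 6.
Since x(12) = x(0) = 6, the sequence is periodic with period 12.

12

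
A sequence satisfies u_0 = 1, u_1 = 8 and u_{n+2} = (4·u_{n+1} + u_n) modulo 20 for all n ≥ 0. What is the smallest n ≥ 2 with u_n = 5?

Computing terms: u_0 = 1,  u_1 = 8,  u_2 = 13,  u_3 = 0,  u_4 = 13,  u_5 = 12,  u_6 = 1,  u_7 = 16,  u_8 = 5,  u_9 = 16,  u_{10} = 9,  u_{11} = 12,  u_{12} = 17,  u_{13} = 0,  u_{14} = 17,  u_{15} = 8,  u_{16} = 9,  u_{17} = 4,  u_{18} = 5,  u_{19} = 4,  u_{20} = 1,  u_{21} = 8.
The sequence repeats with period 20.
The value 5 first appears (with n ≥ 2) at u_8.

8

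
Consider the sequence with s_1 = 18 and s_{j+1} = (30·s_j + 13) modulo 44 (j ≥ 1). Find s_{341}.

7

Computing terms: s_1 = 18; s_2 = 25; s_3 = 15; s_4 = 23; s_5 = 43; s_6 = 27; s_7 = 31; s_8 = 19; s_9 = 11; s_{10} = 35; s_{11} = 7; s_{12} = 3; s_{13} = 15.
Since s_{13} = s_3 = 15, the sequence is eventually periodic: after a pre-period of length 2 it cycles with period 10.
For j ≥ 3, s_j depends only on (j - 3) mod 10. (341 - 3) mod 10 = 8, so s_{341} = s_{11} = 7.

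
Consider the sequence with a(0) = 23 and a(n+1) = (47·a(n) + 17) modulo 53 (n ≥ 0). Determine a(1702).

a(0) = 23, a(1) = 38, a(2) = 1, a(3) = 11, a(4) = 4, a(5) = 46, a(6) = 6, a(7) = 34, a(8) = 25, a(9) = 26, a(10) = 20, a(11) = 3, a(12) = 52, a(13) = 23.
Since a(13) = a(0) = 23, the sequence is periodic with period 13.
(1702 - 0) mod 13 = 12, so a(1702) = a(12) = 52.

52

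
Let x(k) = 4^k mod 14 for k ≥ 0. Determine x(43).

We have x(0) = 1,  x(1) = 4,  x(2) = 2,  x(3) = 8,  x(4) = 4.
Since x(4) = x(1) = 4, the sequence is eventually periodic: after a pre-period of length 1 it cycles with period 3.
For k ≥ 1, x(k) depends only on (k - 1) mod 3. (43 - 1) mod 3 = 0, so x(43) = x(1) = 4.

4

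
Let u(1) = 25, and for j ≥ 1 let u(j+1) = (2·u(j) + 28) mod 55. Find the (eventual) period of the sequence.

u(1) = 25, u(2) = 23, u(3) = 19, u(4) = 11, u(5) = 50, u(6) = 18, u(7) = 9, u(8) = 46, u(9) = 10, u(10) = 48, u(11) = 14, u(12) = 1, u(13) = 30, u(14) = 33, u(15) = 39, u(16) = 51, u(17) = 20, u(18) = 13, u(19) = 54, u(20) = 26, u(21) = 25.
Since u(21) = u(1) = 25, the sequence is periodic with period 20.

20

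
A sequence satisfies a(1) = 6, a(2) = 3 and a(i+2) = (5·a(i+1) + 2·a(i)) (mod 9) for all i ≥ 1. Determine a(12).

0

We have a(1) = 6, a(2) = 3, a(3) = 0, a(4) = 6, a(5) = 3.
The sequence repeats with period 3.
So a(12) = a(1 + ((12-1) mod 3)) = a(3) = 0.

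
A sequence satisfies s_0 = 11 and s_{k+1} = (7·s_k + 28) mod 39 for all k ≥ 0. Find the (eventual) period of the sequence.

12

s_0 = 11,  s_1 = 27,  s_2 = 22,  s_3 = 26,  s_4 = 15,  s_5 = 16,  s_6 = 23,  s_7 = 33,  s_8 = 25,  s_9 = 8,  s_{10} = 6,  s_{11} = 31,  s_{12} = 11.
Since s_{12} = s_0 = 11, the sequence is periodic with period 12.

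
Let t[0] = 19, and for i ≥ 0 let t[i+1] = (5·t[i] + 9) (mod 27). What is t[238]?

22

We have t[0] = 19, t[1] = 23, t[2] = 16, t[3] = 8, t[4] = 22, t[5] = 11, t[6] = 10, t[7] = 5, t[8] = 7, t[9] = 17, t[10] = 13, t[11] = 20, t[12] = 1, t[13] = 14, t[14] = 25, t[15] = 26, t[16] = 4, t[17] = 2, t[18] = 19.
Since t[18] = t[0] = 19, the sequence is periodic with period 18.
(238 - 0) mod 18 = 4, so t[238] = t[4] = 22.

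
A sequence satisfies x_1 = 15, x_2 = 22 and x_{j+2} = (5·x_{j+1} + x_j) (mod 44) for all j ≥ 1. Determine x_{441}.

We have x_1 = 15,  x_2 = 22,  x_3 = 37,  x_4 = 31,  x_5 = 16,  x_6 = 23,  x_7 = 43,  x_8 = 18,  x_9 = 1,  x_{10} = 23,  x_{11} = 28,  x_{12} = 31,  x_{13} = 7,  x_{14} = 22,  x_{15} = 29,  x_{16} = 35,  x_{17} = 28,  x_{18} = 43,  x_{19} = 23,  x_{20} = 26,  x_{21} = 21,  x_{22} = 43,  x_{23} = 16,  x_{24} = 35,  x_{25} = 15,  x_{26} = 22.
The sequence repeats with period 24.
(441 - 1) mod 24 = 8, so x_{441} = x_9 = 1.

1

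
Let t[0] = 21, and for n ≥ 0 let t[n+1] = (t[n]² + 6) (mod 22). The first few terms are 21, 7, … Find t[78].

17

Listing terms: t[0] = 21, t[1] = 7, t[2] = 11, t[3] = 17, t[4] = 9, t[5] = 21.
Since t[5] = t[0] = 21, the sequence is periodic with period 5.
(78 - 0) mod 5 = 3, so t[78] = t[3] = 17.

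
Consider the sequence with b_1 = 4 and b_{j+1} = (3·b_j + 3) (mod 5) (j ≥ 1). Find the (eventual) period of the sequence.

4

We have b_1 = 4, b_2 = 0, b_3 = 3, b_4 = 2, b_5 = 4.
The sequence repeats with period 4.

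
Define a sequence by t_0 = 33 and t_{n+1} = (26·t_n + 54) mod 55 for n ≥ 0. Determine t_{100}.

t_0 = 33,  t_1 = 32,  t_2 = 6,  t_3 = 45,  t_4 = 14,  t_5 = 33.
The sequence repeats with period 5.
(100 - 0) mod 5 = 0, so t_{100} = t_0 = 33.

33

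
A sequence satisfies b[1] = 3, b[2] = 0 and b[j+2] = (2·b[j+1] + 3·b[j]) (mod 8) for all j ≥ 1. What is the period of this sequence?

Listing terms: b[1] = 3, b[2] = 0, b[3] = 1, b[4] = 2, b[5] = 7, b[6] = 4, b[7] = 5, b[8] = 6, b[9] = 3, b[10] = 0.
Since (b[9], b[10]) = (b[1], b[2]) = (3, 0) (two consecutive terms determine the rest), the sequence is periodic with period 8.

8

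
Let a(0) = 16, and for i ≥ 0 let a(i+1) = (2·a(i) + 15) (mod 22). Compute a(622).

21

a(0) = 16; a(1) = 3; a(2) = 21; a(3) = 13; a(4) = 19; a(5) = 9; a(6) = 11; a(7) = 15; a(8) = 1; a(9) = 17; a(10) = 5; a(11) = 3.
Since a(11) = a(1) = 3, the sequence is eventually periodic: after a pre-period of length 1 it cycles with period 10.
For i ≥ 1, a(i) depends only on (i - 1) mod 10. (622 - 1) mod 10 = 1, so a(622) = a(2) = 21.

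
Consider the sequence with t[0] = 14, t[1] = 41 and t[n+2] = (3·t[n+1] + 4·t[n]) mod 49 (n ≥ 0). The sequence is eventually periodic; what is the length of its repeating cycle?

We have t[0] = 14, t[1] = 41, t[2] = 32, t[3] = 15, t[4] = 26, t[5] = 40, t[6] = 28, t[7] = 48, t[8] = 11, t[9] = 29, t[10] = 33, t[11] = 19, t[12] = 42, t[13] = 6, t[14] = 39, t[15] = 43, t[16] = 40, t[17] = 47, t[18] = 7, t[19] = 13, t[20] = 18, t[21] = 8, t[22] = 47, t[23] = 26, t[24] = 21, t[25] = 20, t[26] = 46, t[27] = 22, t[28] = 5, t[29] = 5, t[30] = 35, t[31] = 27, t[32] = 25, t[33] = 36, t[34] = 12, t[35] = 33, t[36] = 0, t[37] = 34, t[38] = 4, t[39] = 1, t[40] = 19, t[41] = 12, t[42] = 14, t[43] = 41.
The sequence repeats with period 42.

42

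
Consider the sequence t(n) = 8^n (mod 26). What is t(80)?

14

t(1) = 8, t(2) = 12, t(3) = 18, t(4) = 14, t(5) = 8.
The sequence repeats with period 4.
(80 - 1) mod 4 = 3, so t(80) = t(4) = 14.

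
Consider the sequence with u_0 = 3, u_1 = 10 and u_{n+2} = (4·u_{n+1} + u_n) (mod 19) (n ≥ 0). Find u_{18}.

Listing terms: u_0 = 3,  u_1 = 10,  u_2 = 5,  u_3 = 11,  u_4 = 11,  u_5 = 17,  u_6 = 3,  u_7 = 10.
The sequence repeats with period 6.
(18 - 0) mod 6 = 0, so u_{18} = u_0 = 3.

3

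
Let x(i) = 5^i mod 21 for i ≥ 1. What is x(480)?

1

Listing terms: x(1) = 5, x(2) = 4, x(3) = 20, x(4) = 16, x(5) = 17, x(6) = 1, x(7) = 5.
The sequence repeats with period 6.
(480 - 1) mod 6 = 5, so x(480) = x(6) = 1.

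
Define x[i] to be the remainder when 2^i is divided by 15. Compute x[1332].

x[1] = 2, x[2] = 4, x[3] = 8, x[4] = 1, x[5] = 2.
The sequence repeats with period 4.
So x[1332] = x[1 + ((1332-1) mod 4)] = x[4] = 1.

1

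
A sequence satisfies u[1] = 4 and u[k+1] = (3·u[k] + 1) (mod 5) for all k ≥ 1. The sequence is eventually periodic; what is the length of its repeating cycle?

u[1] = 4, u[2] = 3, u[3] = 0, u[4] = 1, u[5] = 4.
Since u[5] = u[1] = 4, the sequence is periodic with period 4.

4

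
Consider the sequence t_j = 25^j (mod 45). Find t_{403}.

Computing terms: t_1 = 25; t_2 = 40; t_3 = 10; t_4 = 25.
The sequence repeats with period 3.
So t_{403} = t_{1 + ((403-1) mod 3)} = t_1 = 25.

25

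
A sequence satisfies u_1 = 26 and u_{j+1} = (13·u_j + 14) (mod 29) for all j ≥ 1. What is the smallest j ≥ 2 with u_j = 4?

2

Listing terms: u_1 = 26; u_2 = 4; u_3 = 8; u_4 = 2; u_5 = 11; u_6 = 12; u_7 = 25; u_8 = 20; u_9 = 13; u_{10} = 9; u_{11} = 15; u_{12} = 6; u_{13} = 5; u_{14} = 21; u_{15} = 26.
The sequence repeats with period 14.
The value 4 first appears (with j ≥ 2) at u_2.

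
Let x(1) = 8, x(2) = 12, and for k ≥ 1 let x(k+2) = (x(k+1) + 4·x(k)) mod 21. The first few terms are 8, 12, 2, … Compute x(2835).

2

We have x(1) = 8, x(2) = 12, x(3) = 2, x(4) = 8, x(5) = 16, x(6) = 6, x(7) = 7, x(8) = 10, x(9) = 17, x(10) = 15, x(11) = 20, x(12) = 17, x(13) = 13, x(14) = 18, x(15) = 7, x(16) = 16, x(17) = 2, x(18) = 3, x(19) = 11, x(20) = 2, x(21) = 4, x(22) = 12, x(23) = 7, x(24) = 13, x(25) = 20, x(26) = 9, x(27) = 5, x(28) = 20, x(29) = 19, x(30) = 15, x(31) = 7, x(32) = 4, x(33) = 11, x(34) = 6, x(35) = 8, x(36) = 11, x(37) = 1, x(38) = 3, x(39) = 7, x(40) = 19, x(41) = 5, x(42) = 18, x(43) = 17, x(44) = 5, x(45) = 10, x(46) = 9, x(47) = 7, x(48) = 1, x(49) = 8, x(50) = 12.
Since (x(49), x(50)) = (x(1), x(2)) = (8, 12) (two consecutive terms determine the rest), the sequence is periodic with period 48.
(2835 - 1) mod 48 = 2, so x(2835) = x(3) = 2.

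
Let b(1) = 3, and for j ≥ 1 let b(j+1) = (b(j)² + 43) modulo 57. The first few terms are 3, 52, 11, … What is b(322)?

Computing terms: b(1) = 3, b(2) = 52, b(3) = 11, b(4) = 50, b(5) = 35, b(6) = 14, b(7) = 11.
Since b(7) = b(3) = 11, the sequence is eventually periodic: after a pre-period of length 2 it cycles with period 4.
For j ≥ 3, b(j) depends only on (j - 3) mod 4. (322 - 3) mod 4 = 3, so b(322) = b(6) = 14.

14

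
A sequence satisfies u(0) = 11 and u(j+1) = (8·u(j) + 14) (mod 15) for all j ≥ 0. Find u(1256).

Listing terms: u(0) = 11, u(1) = 12, u(2) = 5, u(3) = 9, u(4) = 11.
Since u(4) = u(0) = 11, the sequence is periodic with period 4.
(1256 - 0) mod 4 = 0, so u(1256) = u(0) = 11.

11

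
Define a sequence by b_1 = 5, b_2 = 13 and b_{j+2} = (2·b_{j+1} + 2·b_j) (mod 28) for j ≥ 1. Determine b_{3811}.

4

We have b_1 = 5,  b_2 = 13,  b_3 = 8,  b_4 = 14,  b_5 = 16,  b_6 = 4,  b_7 = 12,  b_8 = 4,  b_9 = 4,  b_{10} = 16,  b_{11} = 12,  b_{12} = 0,  b_{13} = 24,  b_{14} = 20,  b_{15} = 4,  b_{16} = 20,  b_{17} = 20,  b_{18} = 24,  b_{19} = 4,  b_{20} = 0,  b_{21} = 8,  b_{22} = 16,  b_{23} = 20,  b_{24} = 16,  b_{25} = 16,  b_{26} = 8,  b_{27} = 20,  b_{28} = 0,  b_{29} = 12,  b_{30} = 24,  b_{31} = 16,  b_{32} = 24,  b_{33} = 24,  b_{34} = 12,  b_{35} = 16,  b_{36} = 0,  b_{37} = 4,  b_{38} = 8,  b_{39} = 24,  b_{40} = 8,  b_{41} = 8,  b_{42} = 4,  b_{43} = 24,  b_{44} = 0,  b_{45} = 20,  b_{46} = 12,  b_{47} = 8,  b_{48} = 12,  b_{49} = 12,  b_{50} = 20,  b_{51} = 8,  b_{52} = 0,  b_{53} = 16,  b_{54} = 4.
Since (b_{53}, b_{54}) = (b_5, b_6) = (16, 4) (two consecutive terms determine the rest), the sequence is eventually periodic: after a pre-period of length 4 it cycles with period 48.
For j ≥ 5, b_j depends only on (j - 5) mod 48. (3811 - 5) mod 48 = 14, so b_{3811} = b_{19} = 4.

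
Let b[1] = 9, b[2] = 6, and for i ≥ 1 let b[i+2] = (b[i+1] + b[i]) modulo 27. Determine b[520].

6

Computing terms: b[1] = 9; b[2] = 6; b[3] = 15; b[4] = 21; b[5] = 9; b[6] = 3; b[7] = 12; b[8] = 15; b[9] = 0; b[10] = 15; b[11] = 15; b[12] = 3; b[13] = 18; b[14] = 21; b[15] = 12; b[16] = 6; b[17] = 18; b[18] = 24; b[19] = 15; b[20] = 12; b[21] = 0; b[22] = 12; b[23] = 12; b[24] = 24; b[25] = 9; b[26] = 6.
The sequence repeats with period 24.
(520 - 1) mod 24 = 15, so b[520] = b[16] = 6.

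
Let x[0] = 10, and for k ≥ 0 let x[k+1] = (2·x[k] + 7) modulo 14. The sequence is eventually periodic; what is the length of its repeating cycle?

Computing terms: x[0] = 10; x[1] = 13; x[2] = 5; x[3] = 3; x[4] = 13.
Since x[4] = x[1] = 13, the sequence is eventually periodic: after a pre-period of length 1 it cycles with period 3.

3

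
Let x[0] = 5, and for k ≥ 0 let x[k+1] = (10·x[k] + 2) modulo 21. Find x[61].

10

x[0] = 5, x[1] = 10, x[2] = 18, x[3] = 14, x[4] = 16, x[5] = 15, x[6] = 5.
Since x[6] = x[0] = 5, the sequence is periodic with period 6.
So x[61] = x[0 + ((61-0) mod 6)] = x[1] = 10.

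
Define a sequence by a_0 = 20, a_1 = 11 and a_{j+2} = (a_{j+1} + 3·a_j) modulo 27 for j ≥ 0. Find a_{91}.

2

a_0 = 20,  a_1 = 11,  a_2 = 17,  a_3 = 23,  a_4 = 20,  a_5 = 8,  a_6 = 14,  a_7 = 11,  a_8 = 26,  a_9 = 5,  a_{10} = 2,  a_{11} = 17,  a_{12} = 23.
Since (a_{11}, a_{12}) = (a_2, a_3) = (17, 23) (two consecutive terms determine the rest), the sequence is eventually periodic: after a pre-period of length 2 it cycles with period 9.
For j ≥ 2, a_j depends only on (j - 2) mod 9. (91 - 2) mod 9 = 8, so a_{91} = a_{10} = 2.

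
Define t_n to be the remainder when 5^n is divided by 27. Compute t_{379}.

5

We have t_1 = 5,  t_2 = 25,  t_3 = 17,  t_4 = 4,  t_5 = 20,  t_6 = 19,  t_7 = 14,  t_8 = 16,  t_9 = 26,  t_{10} = 22,  t_{11} = 2,  t_{12} = 10,  t_{13} = 23,  t_{14} = 7,  t_{15} = 8,  t_{16} = 13,  t_{17} = 11,  t_{18} = 1,  t_{19} = 5.
Since t_{19} = t_1 = 5, the sequence is periodic with period 18.
(379 - 1) mod 18 = 0, so t_{379} = t_1 = 5.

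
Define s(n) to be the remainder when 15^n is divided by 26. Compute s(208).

s(1) = 15,  s(2) = 17,  s(3) = 21,  s(4) = 3,  s(5) = 19,  s(6) = 25,  s(7) = 11,  s(8) = 9,  s(9) = 5,  s(10) = 23,  s(11) = 7,  s(12) = 1,  s(13) = 15.
Since s(13) = s(1) = 15, the sequence is periodic with period 12.
(208 - 1) mod 12 = 3, so s(208) = s(4) = 3.

3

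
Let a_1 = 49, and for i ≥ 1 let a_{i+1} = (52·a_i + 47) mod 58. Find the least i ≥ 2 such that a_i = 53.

6

a_1 = 49; a_2 = 43; a_3 = 21; a_4 = 37; a_5 = 57; a_6 = 53; a_7 = 19; a_8 = 49.
Since a_8 = a_1 = 49, the sequence is periodic with period 7.
The value 53 first appears (with i ≥ 2) at a_6.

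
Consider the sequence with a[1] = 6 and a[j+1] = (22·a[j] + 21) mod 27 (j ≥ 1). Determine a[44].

9

Listing terms: a[1] = 6, a[2] = 18, a[3] = 12, a[4] = 15, a[5] = 0, a[6] = 21, a[7] = 24, a[8] = 9, a[9] = 3, a[10] = 6.
The sequence repeats with period 9.
(44 - 1) mod 9 = 7, so a[44] = a[8] = 9.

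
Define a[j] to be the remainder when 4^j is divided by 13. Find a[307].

Computing terms: a[0] = 1,  a[1] = 4,  a[2] = 3,  a[3] = 12,  a[4] = 9,  a[5] = 10,  a[6] = 1.
The sequence repeats with period 6.
(307 - 0) mod 6 = 1, so a[307] = a[1] = 4.

4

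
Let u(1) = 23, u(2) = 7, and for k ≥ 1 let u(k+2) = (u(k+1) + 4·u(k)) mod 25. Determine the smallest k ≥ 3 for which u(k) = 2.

4

u(1) = 23, u(2) = 7, u(3) = 24, u(4) = 2, u(5) = 23, u(6) = 6, u(7) = 23, u(8) = 22, u(9) = 14, u(10) = 2, u(11) = 8, u(12) = 16, u(13) = 23, u(14) = 12, u(15) = 4, u(16) = 2, u(17) = 18, u(18) = 1, u(19) = 23, u(20) = 2, u(21) = 19, u(22) = 2, u(23) = 3, u(24) = 11, u(25) = 23, u(26) = 17, u(27) = 9, u(28) = 2, u(29) = 13, u(30) = 21, u(31) = 23, u(32) = 7.
Since (u(31), u(32)) = (u(1), u(2)) = (23, 7) (two consecutive terms determine the rest), the sequence is periodic with period 30.
The value 2 first appears (with k ≥ 3) at u(4).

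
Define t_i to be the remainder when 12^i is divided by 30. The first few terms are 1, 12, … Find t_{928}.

We have t_0 = 1, t_1 = 12, t_2 = 24, t_3 = 18, t_4 = 6, t_5 = 12.
Since t_5 = t_1 = 12, the sequence is eventually periodic: after a pre-period of length 1 it cycles with period 4.
For i ≥ 1, t_i depends only on (i - 1) mod 4. (928 - 1) mod 4 = 3, so t_{928} = t_4 = 6.

6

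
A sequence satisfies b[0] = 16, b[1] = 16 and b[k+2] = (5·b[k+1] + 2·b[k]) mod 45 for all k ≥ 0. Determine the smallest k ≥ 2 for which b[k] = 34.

Computing terms: b[0] = 16; b[1] = 16; b[2] = 22; b[3] = 7; b[4] = 34; b[5] = 4; b[6] = 43; b[7] = 43; b[8] = 31; b[9] = 16; b[10] = 7; b[11] = 22; b[12] = 34; b[13] = 34; b[14] = 13; b[15] = 43; b[16] = 16; b[17] = 31; b[18] = 7; b[19] = 7; b[20] = 4; b[21] = 34; b[22] = 43; b[23] = 13; b[24] = 16; b[25] = 16.
Since (b[24], b[25]) = (b[0], b[1]) = (16, 16) (two consecutive terms determine the rest), the sequence is periodic with period 24.
The value 34 first appears (with k ≥ 2) at b[4].

4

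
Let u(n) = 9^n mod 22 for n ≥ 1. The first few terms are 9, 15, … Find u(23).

3

We have u(1) = 9,  u(2) = 15,  u(3) = 3,  u(4) = 5,  u(5) = 1,  u(6) = 9.
The sequence repeats with period 5.
(23 - 1) mod 5 = 2, so u(23) = u(3) = 3.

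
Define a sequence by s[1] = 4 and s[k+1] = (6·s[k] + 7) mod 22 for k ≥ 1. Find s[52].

9

Computing terms: s[1] = 4,  s[2] = 9,  s[3] = 17,  s[4] = 21,  s[5] = 1,  s[6] = 13,  s[7] = 19,  s[8] = 11,  s[9] = 7,  s[10] = 5,  s[11] = 15,  s[12] = 9.
Since s[12] = s[2] = 9, the sequence is eventually periodic: after a pre-period of length 1 it cycles with period 10.
For k ≥ 2, s[k] depends only on (k - 2) mod 10. (52 - 2) mod 10 = 0, so s[52] = s[2] = 9.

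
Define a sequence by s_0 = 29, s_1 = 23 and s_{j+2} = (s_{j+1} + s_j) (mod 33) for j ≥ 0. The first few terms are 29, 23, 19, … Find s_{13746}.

Listing terms: s_0 = 29; s_1 = 23; s_2 = 19; s_3 = 9; s_4 = 28; s_5 = 4; s_6 = 32; s_7 = 3; s_8 = 2; s_9 = 5; s_{10} = 7; s_{11} = 12; s_{12} = 19; s_{13} = 31; s_{14} = 17; s_{15} = 15; s_{16} = 32; s_{17} = 14; s_{18} = 13; s_{19} = 27; s_{20} = 7; s_{21} = 1; s_{22} = 8; s_{23} = 9; s_{24} = 17; s_{25} = 26; s_{26} = 10; s_{27} = 3; s_{28} = 13; s_{29} = 16; s_{30} = 29; s_{31} = 12; s_{32} = 8; s_{33} = 20; s_{34} = 28; s_{35} = 15; s_{36} = 10; s_{37} = 25; s_{38} = 2; s_{39} = 27; s_{40} = 29; s_{41} = 23.
Since (s_{40}, s_{41}) = (s_0, s_1) = (29, 23) (two consecutive terms determine the rest), the sequence is periodic with period 40.
So s_{13746} = s_{0 + ((13746-0) mod 40)} = s_{26} = 10.

10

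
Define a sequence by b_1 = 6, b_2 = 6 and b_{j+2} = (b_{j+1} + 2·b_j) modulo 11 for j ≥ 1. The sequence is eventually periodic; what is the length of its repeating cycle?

10

b_1 = 6, b_2 = 6, b_3 = 7, b_4 = 8, b_5 = 0, b_6 = 5, b_7 = 5, b_8 = 4, b_9 = 3, b_{10} = 0, b_{11} = 6, b_{12} = 6.
The sequence repeats with period 10.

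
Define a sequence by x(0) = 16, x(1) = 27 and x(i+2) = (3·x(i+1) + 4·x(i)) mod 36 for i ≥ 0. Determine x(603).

3

Listing terms: x(0) = 16, x(1) = 27, x(2) = 1, x(3) = 3, x(4) = 13, x(5) = 15, x(6) = 25, x(7) = 27, x(8) = 1.
Since (x(7), x(8)) = (x(1), x(2)) = (27, 1) (two consecutive terms determine the rest), the sequence is eventually periodic: after a pre-period of length 1 it cycles with period 6.
For i ≥ 1, x(i) depends only on (i - 1) mod 6. (603 - 1) mod 6 = 2, so x(603) = x(3) = 3.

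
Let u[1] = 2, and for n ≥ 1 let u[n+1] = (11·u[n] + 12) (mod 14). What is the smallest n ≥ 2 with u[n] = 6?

2

We have u[1] = 2; u[2] = 6; u[3] = 8; u[4] = 2.
The sequence repeats with period 3.
The value 6 first appears (with n ≥ 2) at u[2].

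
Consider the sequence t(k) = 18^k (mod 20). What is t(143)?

We have t(0) = 1,  t(1) = 18,  t(2) = 4,  t(3) = 12,  t(4) = 16,  t(5) = 8,  t(6) = 4.
Since t(6) = t(2) = 4, the sequence is eventually periodic: after a pre-period of length 2 it cycles with period 4.
For k ≥ 2, t(k) depends only on (k - 2) mod 4. (143 - 2) mod 4 = 1, so t(143) = t(3) = 12.

12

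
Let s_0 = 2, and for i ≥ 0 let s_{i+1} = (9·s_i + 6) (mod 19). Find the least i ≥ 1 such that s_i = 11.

4

s_0 = 2,  s_1 = 5,  s_2 = 13,  s_3 = 9,  s_4 = 11,  s_5 = 10,  s_6 = 1,  s_7 = 15,  s_8 = 8,  s_9 = 2.
The sequence repeats with period 9.
The value 11 first appears (with i ≥ 1) at s_4.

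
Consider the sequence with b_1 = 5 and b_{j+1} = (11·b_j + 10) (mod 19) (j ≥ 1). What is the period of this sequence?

3

b_1 = 5, b_2 = 8, b_3 = 3, b_4 = 5.
The sequence repeats with period 3.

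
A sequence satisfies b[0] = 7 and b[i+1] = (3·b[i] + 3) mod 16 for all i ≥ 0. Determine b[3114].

Listing terms: b[0] = 7,  b[1] = 8,  b[2] = 11,  b[3] = 4,  b[4] = 15,  b[5] = 0,  b[6] = 3,  b[7] = 12,  b[8] = 7.
The sequence repeats with period 8.
So b[3114] = b[0 + ((3114-0) mod 8)] = b[2] = 11.

11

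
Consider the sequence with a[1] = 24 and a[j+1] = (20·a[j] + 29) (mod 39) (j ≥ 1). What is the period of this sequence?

Listing terms: a[1] = 24,  a[2] = 2,  a[3] = 30,  a[4] = 5,  a[5] = 12,  a[6] = 35,  a[7] = 27,  a[8] = 23,  a[9] = 21,  a[10] = 20,  a[11] = 0,  a[12] = 29,  a[13] = 24.
Since a[13] = a[1] = 24, the sequence is periodic with period 12.

12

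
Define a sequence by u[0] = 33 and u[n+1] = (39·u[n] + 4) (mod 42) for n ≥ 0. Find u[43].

Computing terms: u[0] = 33; u[1] = 31; u[2] = 37; u[3] = 19; u[4] = 31.
Since u[4] = u[1] = 31, the sequence is eventually periodic: after a pre-period of length 1 it cycles with period 3.
For n ≥ 1, u[n] depends only on (n - 1) mod 3. (43 - 1) mod 3 = 0, so u[43] = u[1] = 31.

31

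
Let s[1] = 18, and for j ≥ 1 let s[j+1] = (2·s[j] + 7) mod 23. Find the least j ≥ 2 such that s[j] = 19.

Computing terms: s[1] = 18, s[2] = 20, s[3] = 1, s[4] = 9, s[5] = 2, s[6] = 11, s[7] = 6, s[8] = 19, s[9] = 22, s[10] = 5, s[11] = 17, s[12] = 18.
The sequence repeats with period 11.
The value 19 first appears (with j ≥ 2) at s[8].

8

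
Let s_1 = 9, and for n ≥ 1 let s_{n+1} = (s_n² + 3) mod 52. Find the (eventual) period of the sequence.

10

s_1 = 9,  s_2 = 32,  s_3 = 39,  s_4 = 16,  s_5 = 51,  s_6 = 4,  s_7 = 19,  s_8 = 0,  s_9 = 3,  s_{10} = 12,  s_{11} = 43,  s_{12} = 32.
Since s_{12} = s_2 = 32, the sequence is eventually periodic: after a pre-period of length 1 it cycles with period 10.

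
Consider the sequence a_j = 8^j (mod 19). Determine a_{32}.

7

We have a_1 = 8,  a_2 = 7,  a_3 = 18,  a_4 = 11,  a_5 = 12,  a_6 = 1,  a_7 = 8.
Since a_7 = a_1 = 8, the sequence is periodic with period 6.
So a_{32} = a_{1 + ((32-1) mod 6)} = a_2 = 7.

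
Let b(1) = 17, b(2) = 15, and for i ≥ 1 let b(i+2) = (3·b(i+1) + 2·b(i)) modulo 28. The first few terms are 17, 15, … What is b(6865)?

3

Computing terms: b(1) = 17, b(2) = 15, b(3) = 23, b(4) = 15, b(5) = 7, b(6) = 23, b(7) = 27, b(8) = 15, b(9) = 15, b(10) = 19, b(11) = 3, b(12) = 19, b(13) = 7, b(14) = 3, b(15) = 23, b(16) = 19, b(17) = 19, b(18) = 11, b(19) = 15, b(20) = 11, b(21) = 7, b(22) = 15, b(23) = 3, b(24) = 11, b(25) = 11, b(26) = 27, b(27) = 19, b(28) = 27, b(29) = 7, b(30) = 19, b(31) = 15, b(32) = 27, b(33) = 27, b(34) = 23, b(35) = 11, b(36) = 23, b(37) = 7, b(38) = 11, b(39) = 19, b(40) = 23, b(41) = 23, b(42) = 3, b(43) = 27, b(44) = 3, b(45) = 7, b(46) = 27, b(47) = 11, b(48) = 3, b(49) = 3, b(50) = 15, b(51) = 23.
Since (b(50), b(51)) = (b(2), b(3)) = (15, 23) (two consecutive terms determine the rest), the sequence is eventually periodic: after a pre-period of length 1 it cycles with period 48.
For i ≥ 2, b(i) depends only on (i - 2) mod 48. (6865 - 2) mod 48 = 47, so b(6865) = b(49) = 3.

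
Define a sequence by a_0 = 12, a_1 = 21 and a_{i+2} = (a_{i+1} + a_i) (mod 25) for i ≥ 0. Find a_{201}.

We have a_0 = 12; a_1 = 21; a_2 = 8; a_3 = 4; a_4 = 12; a_5 = 16; a_6 = 3; a_7 = 19; a_8 = 22; a_9 = 16; a_{10} = 13; a_{11} = 4; a_{12} = 17; a_{13} = 21; a_{14} = 13; a_{15} = 9; a_{16} = 22; a_{17} = 6; a_{18} = 3; a_{19} = 9; a_{20} = 12; a_{21} = 21.
Since (a_{20}, a_{21}) = (a_0, a_1) = (12, 21) (two consecutive terms determine the rest), the sequence is periodic with period 20.
(201 - 0) mod 20 = 1, so a_{201} = a_1 = 21.

21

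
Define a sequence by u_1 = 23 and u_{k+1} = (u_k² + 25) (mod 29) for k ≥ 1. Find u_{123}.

24

Computing terms: u_1 = 23, u_2 = 3, u_3 = 5, u_4 = 21, u_5 = 2, u_6 = 0, u_7 = 25, u_8 = 12, u_9 = 24, u_{10} = 21.
Since u_{10} = u_4 = 21, the sequence is eventually periodic: after a pre-period of length 3 it cycles with period 6.
For k ≥ 4, u_k depends only on (k - 4) mod 6. (123 - 4) mod 6 = 5, so u_{123} = u_9 = 24.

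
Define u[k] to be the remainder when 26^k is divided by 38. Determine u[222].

u[1] = 26, u[2] = 30, u[3] = 20, u[4] = 26.
Since u[4] = u[1] = 26, the sequence is periodic with period 3.
So u[222] = u[1 + ((222-1) mod 3)] = u[3] = 20.

20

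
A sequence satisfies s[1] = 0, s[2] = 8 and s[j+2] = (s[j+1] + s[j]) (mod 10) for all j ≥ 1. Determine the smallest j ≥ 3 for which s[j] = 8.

3

Computing terms: s[1] = 0, s[2] = 8, s[3] = 8, s[4] = 6, s[5] = 4, s[6] = 0, s[7] = 4, s[8] = 4, s[9] = 8, s[10] = 2, s[11] = 0, s[12] = 2, s[13] = 2, s[14] = 4, s[15] = 6, s[16] = 0, s[17] = 6, s[18] = 6, s[19] = 2, s[20] = 8, s[21] = 0, s[22] = 8.
The sequence repeats with period 20.
The value 8 first appears (with j ≥ 3) at s[3].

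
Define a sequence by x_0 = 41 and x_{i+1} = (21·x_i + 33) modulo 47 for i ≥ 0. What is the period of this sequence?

We have x_0 = 41, x_1 = 1, x_2 = 7, x_3 = 39, x_4 = 6, x_5 = 18, x_6 = 35, x_7 = 16, x_8 = 40, x_9 = 27, x_{10} = 36, x_{11} = 37, x_{12} = 11, x_{13} = 29, x_{14} = 31, x_{15} = 26, x_{16} = 15, x_{17} = 19, x_{18} = 9, x_{19} = 34, x_{20} = 42, x_{21} = 22, x_{22} = 25, x_{23} = 41.
Since x_{23} = x_0 = 41, the sequence is periodic with period 23.

23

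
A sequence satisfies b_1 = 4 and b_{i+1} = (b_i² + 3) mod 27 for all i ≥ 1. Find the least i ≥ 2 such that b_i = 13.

3

b_1 = 4; b_2 = 19; b_3 = 13; b_4 = 10; b_5 = 22; b_6 = 1; b_7 = 4.
Since b_7 = b_1 = 4, the sequence is periodic with period 6.
The value 13 first appears (with i ≥ 2) at b_3.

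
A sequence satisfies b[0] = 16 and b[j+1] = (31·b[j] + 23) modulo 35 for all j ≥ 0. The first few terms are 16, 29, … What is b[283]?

15

Computing terms: b[0] = 16,  b[1] = 29,  b[2] = 12,  b[3] = 10,  b[4] = 18,  b[5] = 21,  b[6] = 9,  b[7] = 22,  b[8] = 5,  b[9] = 3,  b[10] = 11,  b[11] = 14,  b[12] = 2,  b[13] = 15,  b[14] = 33,  b[15] = 31,  b[16] = 4,  b[17] = 7,  b[18] = 30,  b[19] = 8,  b[20] = 26,  b[21] = 24,  b[22] = 32,  b[23] = 0,  b[24] = 23,  b[25] = 1,  b[26] = 19,  b[27] = 17,  b[28] = 25,  b[29] = 28,  b[30] = 16.
The sequence repeats with period 30.
So b[283] = b[0 + ((283-0) mod 30)] = b[13] = 15.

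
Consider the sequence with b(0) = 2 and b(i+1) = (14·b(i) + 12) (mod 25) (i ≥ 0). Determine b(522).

22

Listing terms: b(0) = 2; b(1) = 15; b(2) = 22; b(3) = 20; b(4) = 17; b(5) = 0; b(6) = 12; b(7) = 5; b(8) = 7; b(9) = 10; b(10) = 2.
Since b(10) = b(0) = 2, the sequence is periodic with period 10.
So b(522) = b(0 + ((522-0) mod 10)) = b(2) = 22.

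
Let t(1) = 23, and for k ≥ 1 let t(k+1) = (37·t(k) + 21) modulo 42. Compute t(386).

Listing terms: t(1) = 23; t(2) = 32; t(3) = 29; t(4) = 2; t(5) = 11; t(6) = 8; t(7) = 23.
Since t(7) = t(1) = 23, the sequence is periodic with period 6.
So t(386) = t(1 + ((386-1) mod 6)) = t(2) = 32.

32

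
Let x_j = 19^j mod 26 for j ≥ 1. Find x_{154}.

17

x_1 = 19,  x_2 = 23,  x_3 = 21,  x_4 = 9,  x_5 = 15,  x_6 = 25,  x_7 = 7,  x_8 = 3,  x_9 = 5,  x_{10} = 17,  x_{11} = 11,  x_{12} = 1,  x_{13} = 19.
The sequence repeats with period 12.
(154 - 1) mod 12 = 9, so x_{154} = x_{10} = 17.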